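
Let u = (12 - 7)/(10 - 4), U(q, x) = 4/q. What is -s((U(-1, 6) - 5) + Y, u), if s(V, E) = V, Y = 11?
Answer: -2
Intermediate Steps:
u = 5/6 ≈ 0.83333
-s((U(-1, 6) - 5) + Y, u) = -((4/(-1) - 5) + 11) = -((4*(-1) - 5) + 11) = -((-4 - 5) + 11) = -(-9 + 11) = -1*2 = -2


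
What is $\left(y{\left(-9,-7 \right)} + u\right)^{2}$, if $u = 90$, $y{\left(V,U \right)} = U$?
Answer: $6889$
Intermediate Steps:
$\left(y{\left(-9,-7 \right)} + u\right)^{2} = \left(-7 + 90\right)^{2} = 83^{2} = 6889$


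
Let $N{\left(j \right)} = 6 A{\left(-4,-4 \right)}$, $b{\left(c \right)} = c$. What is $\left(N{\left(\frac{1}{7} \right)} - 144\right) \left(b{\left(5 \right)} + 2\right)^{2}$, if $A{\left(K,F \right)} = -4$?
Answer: $-8232$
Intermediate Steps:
$N{\left(j \right)} = -24$ ($N{\left(j \right)} = 6 \left(-4\right) = -24$)
$\left(N{\left(\frac{1}{7} \right)} - 144\right) \left(b{\left(5 \right)} + 2\right)^{2} = \left(-24 - 144\right) \left(5 + 2\right)^{2} = - 168 \cdot 7^{2} = \left(-168\right) 49 = -8232$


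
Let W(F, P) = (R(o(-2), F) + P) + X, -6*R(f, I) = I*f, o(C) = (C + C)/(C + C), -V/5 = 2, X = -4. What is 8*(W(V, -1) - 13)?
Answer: -392/3 ≈ -130.67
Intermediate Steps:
V = -10 (V = -5*2 = -10)
o(C) = 1 (o(C) = (2*C)/((2*C)) = (2*C)*(1/(2*C)) = 1)
R(f, I) = -I*f/6
W(F, P) = -4 + P - F/6 (W(F, P) = (-1/6*F*1 + P) - 4 = (-F/6 + P) - 4 = (P - F/6) - 4 = -4 + P - F/6)
8*(W(V, -1) - 13) = 8*((-4 - 1 - 1/6*(-10)) - 13) = 8*((-4 - 1 + 5/3) - 13) = 8*(-10/3 - 13) = 8*(-49/3) = -392/3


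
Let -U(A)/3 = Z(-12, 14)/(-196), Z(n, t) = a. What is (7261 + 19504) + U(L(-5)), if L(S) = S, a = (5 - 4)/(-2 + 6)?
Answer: 20983763/784 ≈ 26765.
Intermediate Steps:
a = ¼ (a = 1/4 = 1*(¼) = ¼ ≈ 0.25000)
Z(n, t) = ¼
U(A) = 3/784 (U(A) = -3/(4*(-196)) = -3*(-1)/(4*196) = -3*(-1/784) = 3/784)
(7261 + 19504) + U(L(-5)) = (7261 + 19504) + 3/784 = 26765 + 3/784 = 20983763/784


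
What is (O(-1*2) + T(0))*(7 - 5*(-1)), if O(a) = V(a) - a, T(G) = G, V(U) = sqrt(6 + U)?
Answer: 48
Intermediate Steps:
O(a) = sqrt(6 + a) - a
(O(-1*2) + T(0))*(7 - 5*(-1)) = ((sqrt(6 - 1*2) - (-1)*2) + 0)*(7 - 5*(-1)) = ((sqrt(6 - 2) - 1*(-2)) + 0)*(7 + 5) = ((sqrt(4) + 2) + 0)*12 = ((2 + 2) + 0)*12 = (4 + 0)*12 = 4*12 = 48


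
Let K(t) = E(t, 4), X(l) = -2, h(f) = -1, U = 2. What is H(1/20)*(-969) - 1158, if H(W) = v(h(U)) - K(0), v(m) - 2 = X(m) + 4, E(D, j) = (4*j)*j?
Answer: 56982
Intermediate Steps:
E(D, j) = 4*j²
K(t) = 64 (K(t) = 4*4² = 4*16 = 64)
v(m) = 4 (v(m) = 2 + (-2 + 4) = 2 + 2 = 4)
H(W) = -60 (H(W) = 4 - 1*64 = 4 - 64 = -60)
H(1/20)*(-969) - 1158 = -60*(-969) - 1158 = 58140 - 1158 = 56982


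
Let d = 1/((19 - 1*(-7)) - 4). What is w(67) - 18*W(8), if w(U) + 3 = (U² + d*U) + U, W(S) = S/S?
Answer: 99837/22 ≈ 4538.0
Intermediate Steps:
W(S) = 1
d = 1/22 (d = 1/((19 + 7) - 4) = 1/(26 - 4) = 1/22 ≈ 0.045455)
w(U) = -3 + U² + 23*U/22 (w(U) = -3 + ((U² + U/22) + U) = -3 + (U² + 23*U/22) = -3 + U² + 23*U/22)
w(67) - 18*W(8) = (-3 + 67² + (23/22)*67) - 18 = (-3 + 4489 + 1541/22) - 1*18 = 100233/22 - 18 = 99837/22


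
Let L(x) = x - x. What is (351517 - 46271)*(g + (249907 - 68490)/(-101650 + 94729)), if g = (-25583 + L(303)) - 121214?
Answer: -310179829679684/6921 ≈ -4.4817e+10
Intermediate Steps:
L(x) = 0
g = -146797 (g = (-25583 + 0) - 121214 = -25583 - 121214 = -146797)
(351517 - 46271)*(g + (249907 - 68490)/(-101650 + 94729)) = (351517 - 46271)*(-146797 + (249907 - 68490)/(-101650 + 94729)) = 305246*(-146797 + 181417/(-6921)) = 305246*(-146797 + 181417*(-1/6921)) = 305246*(-146797 - 181417/6921) = 305246*(-1016163454/6921) = -310179829679684/6921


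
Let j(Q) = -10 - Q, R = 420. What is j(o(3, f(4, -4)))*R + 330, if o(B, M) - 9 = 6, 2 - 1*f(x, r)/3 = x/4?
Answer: -10170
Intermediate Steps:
f(x, r) = 6 - 3*x/4
o(B, M) = 15 (o(B, M) = 9 + 6 = 15)
j(o(3, f(4, -4)))*R + 330 = (-10 - 1*15)*420 + 330 = (-10 - 15)*420 + 330 = -25*420 + 330 = -10500 + 330 = -10170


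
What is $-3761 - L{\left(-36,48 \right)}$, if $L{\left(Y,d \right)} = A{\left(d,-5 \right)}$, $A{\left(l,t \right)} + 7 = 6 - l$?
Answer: $-3712$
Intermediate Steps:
$A{\left(l,t \right)} = -1 - l$ ($A{\left(l,t \right)} = -7 - \left(-6 + l\right) = -1 - l$)
$L{\left(Y,d \right)} = -1 - d$
$-3761 - L{\left(-36,48 \right)} = -3761 - \left(-1 - 48\right) = -3761 - -49 = -3761 + 49 = -3712$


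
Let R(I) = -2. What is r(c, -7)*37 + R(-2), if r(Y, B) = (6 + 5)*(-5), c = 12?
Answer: -2037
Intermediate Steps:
r(Y, B) = -55 (r(Y, B) = 11*(-5) = -55)
r(c, -7)*37 + R(-2) = -55*37 - 2 = -2035 - 2 = -2037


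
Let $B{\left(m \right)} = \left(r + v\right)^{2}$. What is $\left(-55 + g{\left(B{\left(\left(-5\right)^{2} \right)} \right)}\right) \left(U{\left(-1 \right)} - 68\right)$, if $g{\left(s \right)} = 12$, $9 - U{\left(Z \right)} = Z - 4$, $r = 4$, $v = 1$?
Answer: $2322$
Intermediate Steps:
$U{\left(Z \right)} = 13 - Z$ ($U{\left(Z \right)} = 9 - \left(Z - 4\right) = 9 - \left(-4 + Z\right) = 13 - Z$)
$B{\left(m \right)} = 25$ ($B{\left(m \right)} = \left(4 + 1\right)^{2} = 5^{2} = 25$)
$\left(-55 + g{\left(B{\left(\left(-5\right)^{2} \right)} \right)}\right) \left(U{\left(-1 \right)} - 68\right) = \left(-55 + 12\right) \left(\left(13 - -1\right) - 68\right) = - 43 \left(\left(13 + 1\right) - 68\right) = - 43 \left(14 - 68\right) = \left(-43\right) \left(-54\right) = 2322$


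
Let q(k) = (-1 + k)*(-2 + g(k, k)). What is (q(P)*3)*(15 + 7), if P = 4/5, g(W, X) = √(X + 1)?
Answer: 132/5 - 198*√5/25 ≈ 8.6903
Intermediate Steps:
g(W, X) = √(1 + X)
P = ⅘ (P = 4*(⅕) = ⅘ ≈ 0.80000)
q(k) = (-1 + k)*(-2 + √(1 + k))
(q(P)*3)*(15 + 7) = ((2 - √(1 + ⅘) - 2*⅘ + 4*√(1 + ⅘)/5)*3)*(15 + 7) = ((2 - √(9/5) - 8/5 + 4*√(9/5)/5)*3)*22 = ((2 - 3*√5/5 - 8/5 + 4*(3*√5/5)/5)*3)*22 = ((2 - 3*√5/5 - 8/5 + 12*√5/25)*3)*22 = ((⅖ - 3*√5/25)*3)*22 = (6/5 - 9*√5/25)*22 = 132/5 - 198*√5/25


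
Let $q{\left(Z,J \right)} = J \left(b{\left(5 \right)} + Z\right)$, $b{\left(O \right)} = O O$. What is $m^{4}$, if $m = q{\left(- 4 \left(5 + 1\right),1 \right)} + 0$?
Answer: $1$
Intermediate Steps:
$b{\left(O \right)} = O^{2}$
$q{\left(Z,J \right)} = J \left(25 + Z\right)$ ($q{\left(Z,J \right)} = J \left(5^{2} + Z\right) = J \left(25 + Z\right)$)
$m = 1$ ($m = 1 \left(25 - 4 \left(5 + 1\right)\right) + 0 = 1 \left(25 - 24\right) + 0 = 1 \cdot 1 + 0 = 1 + 0 = 1$)
$m^{4} = 1^{4} = 1$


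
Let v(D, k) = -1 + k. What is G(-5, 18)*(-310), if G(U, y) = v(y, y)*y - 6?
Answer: -93000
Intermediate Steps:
G(U, y) = -6 + y*(-1 + y) (G(U, y) = (-1 + y)*y - 6 = y*(-1 + y) - 6 = -6 + y*(-1 + y))
G(-5, 18)*(-310) = (-6 + 18*(-1 + 18))*(-310) = (-6 + 18*17)*(-310) = (-6 + 306)*(-310) = 300*(-310) = -93000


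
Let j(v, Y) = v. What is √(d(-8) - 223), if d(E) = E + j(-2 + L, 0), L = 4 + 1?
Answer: 2*I*√57 ≈ 15.1*I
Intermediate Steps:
L = 5
d(E) = 3 + E (d(E) = E + (-2 + 5) = E + 3 = 3 + E)
√(d(-8) - 223) = √((3 - 8) - 223) = √(-5 - 223) = √(-228) = 2*I*√57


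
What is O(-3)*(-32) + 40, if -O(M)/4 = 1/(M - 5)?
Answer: 24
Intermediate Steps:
O(M) = -4/(-5 + M) (O(M) = -4/(M - 5) = -4/(-5 + M))
O(-3)*(-32) + 40 = -4/(-5 - 3)*(-32) + 40 = -4/(-8)*(-32) + 40 = -4*(-⅛)*(-32) + 40 = (½)*(-32) + 40 = -16 + 40 = 24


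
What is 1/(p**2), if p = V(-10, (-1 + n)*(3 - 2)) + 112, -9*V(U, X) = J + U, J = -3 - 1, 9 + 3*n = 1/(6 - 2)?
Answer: 81/1044484 ≈ 7.7550e-5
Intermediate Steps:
n = -35/12 (n = -3 + 1/(3*(6 - 2)) = -3 + (1/3)/4 = -3 + (1/3)*(1/4) = -3 + 1/12 = -35/12 ≈ -2.9167)
J = -4
V(U, X) = 4/9 - U/9 (V(U, X) = -(-4 + U)/9 = 4/9 - U/9)
p = 1022/9 (p = (4/9 - 1/9*(-10)) + 112 = (4/9 + 10/9) + 112 = 14/9 + 112 = 1022/9 ≈ 113.56)
1/(p**2) = 1/((1022/9)**2) = 1/(1044484/81) = 81/1044484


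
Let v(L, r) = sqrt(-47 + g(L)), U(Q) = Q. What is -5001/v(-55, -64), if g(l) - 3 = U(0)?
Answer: 5001*I*sqrt(11)/22 ≈ 753.93*I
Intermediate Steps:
g(l) = 3 (g(l) = 3 + 0 = 3)
v(L, r) = 2*I*sqrt(11) (v(L, r) = sqrt(-47 + 3) = sqrt(-44) = 2*I*sqrt(11))
-5001/v(-55, -64) = -5001*(-I*sqrt(11)/22) = -(-5001)*I*sqrt(11)/22 = 5001*I*sqrt(11)/22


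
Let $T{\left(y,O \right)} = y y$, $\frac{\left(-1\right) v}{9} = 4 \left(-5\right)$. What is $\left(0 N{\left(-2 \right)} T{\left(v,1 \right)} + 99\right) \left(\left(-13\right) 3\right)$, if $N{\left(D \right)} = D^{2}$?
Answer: $-3861$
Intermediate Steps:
$v = 180$ ($v = - 9 \cdot 4 \left(-5\right) = \left(-9\right) \left(-20\right) = 180$)
$T{\left(y,O \right)} = y^{2}$
$\left(0 N{\left(-2 \right)} T{\left(v,1 \right)} + 99\right) \left(\left(-13\right) 3\right) = \left(0 \left(-2\right)^{2} \cdot 180^{2} + 99\right) \left(\left(-13\right) 3\right) = \left(0 \cdot 4 \cdot 32400 + 99\right) \left(-39\right) = \left(0 \cdot 32400 + 99\right) \left(-39\right) = \left(0 + 99\right) \left(-39\right) = 99 \left(-39\right) = -3861$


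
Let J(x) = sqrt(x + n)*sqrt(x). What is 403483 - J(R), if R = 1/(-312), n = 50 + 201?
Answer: 403483 - I*sqrt(78311)/312 ≈ 4.0348e+5 - 0.89693*I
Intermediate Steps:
n = 251
R = -1/312 ≈ -0.0032051
J(x) = sqrt(x)*sqrt(251 + x) (J(x) = sqrt(x + 251)*sqrt(x) = sqrt(251 + x)*sqrt(x) = sqrt(x)*sqrt(251 + x))
403483 - J(R) = 403483 - sqrt(-1/312)*sqrt(251 - 1/312) = 403483 - I*sqrt(78)/156*sqrt(78311/312) = 403483 - I*sqrt(78)/156*sqrt(6108258)/156 = 403483 - I*sqrt(78311)/312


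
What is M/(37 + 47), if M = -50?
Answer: -25/42 ≈ -0.59524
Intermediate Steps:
M/(37 + 47) = -50/(37 + 47) = -50/84 = -50*1/84 = -25/42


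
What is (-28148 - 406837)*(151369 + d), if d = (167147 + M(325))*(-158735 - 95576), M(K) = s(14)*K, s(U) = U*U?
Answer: 25536568719179280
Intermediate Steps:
s(U) = U²
M(K) = 196*K (M(K) = 14²*K = 196*K)
d = -58706931417 (d = (167147 + 196*325)*(-158735 - 95576) = (167147 + 63700)*(-254311) = 230847*(-254311) = -58706931417)
(-28148 - 406837)*(151369 + d) = (-28148 - 406837)*(151369 - 58706931417) = -434985*(-58706780048) = 25536568719179280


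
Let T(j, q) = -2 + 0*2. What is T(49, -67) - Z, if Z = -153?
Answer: 151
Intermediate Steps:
T(j, q) = -2 (T(j, q) = -2 + 0 = -2)
T(49, -67) - Z = -2 - 1*(-153) = -2 + 153 = 151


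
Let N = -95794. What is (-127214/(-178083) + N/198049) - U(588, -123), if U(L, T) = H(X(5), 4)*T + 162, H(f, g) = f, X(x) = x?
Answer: 15985064832935/35269160067 ≈ 453.23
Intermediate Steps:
U(L, T) = 162 + 5*T (U(L, T) = 5*T + 162 = 162 + 5*T)
(-127214/(-178083) + N/198049) - U(588, -123) = (-127214/(-178083) - 95794/198049) - (162 + 5*(-123)) = (-127214*(-1/178083) - 95794*1/198049) - (162 - 615) = (127214/178083 - 95794/198049) - 1*(-453) = 8135322584/35269160067 + 453 = 15985064832935/35269160067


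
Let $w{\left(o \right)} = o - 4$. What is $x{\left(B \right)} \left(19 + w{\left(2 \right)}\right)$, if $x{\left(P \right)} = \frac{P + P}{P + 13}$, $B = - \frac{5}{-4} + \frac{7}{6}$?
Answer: $\frac{986}{185} \approx 5.3297$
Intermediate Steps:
$w{\left(o \right)} = -4 + o$
$B = \frac{29}{12}$ ($B = \left(-5\right) \left(- \frac{1}{4}\right) + 7 \cdot \frac{1}{6} = \frac{5}{4} + \frac{7}{6} = \frac{29}{12} \approx 2.4167$)
$x{\left(P \right)} = \frac{2 P}{13 + P}$
$x{\left(B \right)} \left(19 + w{\left(2 \right)}\right) = 2 \cdot \frac{29}{12} \frac{1}{13 + \frac{29}{12}} \left(19 + \left(-4 + 2\right)\right) = 2 \cdot \frac{29}{12} \frac{1}{\frac{185}{12}} \left(19 - 2\right) = 2 \cdot \frac{29}{12} \cdot \frac{12}{185} \cdot 17 = \frac{58}{185} \cdot 17 = \frac{986}{185}$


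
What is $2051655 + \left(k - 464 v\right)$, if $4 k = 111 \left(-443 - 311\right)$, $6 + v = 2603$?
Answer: $\frac{1651447}{2} \approx 8.2572 \cdot 10^{5}$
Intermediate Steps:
$v = 2597$ ($v = -6 + 2603 = 2597$)
$k = - \frac{41847}{2}$ ($k = \frac{111 \left(-443 - 311\right)}{4} = \frac{111 \left(-754\right)}{4} = \frac{1}{4} \left(-83694\right) = - \frac{41847}{2} \approx -20924.0$)
$2051655 + \left(k - 464 v\right) = 2051655 - \left(\frac{41847}{2} + 464 \cdot 2597\right) = 2051655 - \frac{2451863}{2} = \frac{1651447}{2}$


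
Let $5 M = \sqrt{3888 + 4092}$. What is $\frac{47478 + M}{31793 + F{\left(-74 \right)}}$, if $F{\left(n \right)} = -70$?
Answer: $\frac{47478}{31723} + \frac{2 \sqrt{1995}}{158615} \approx 1.4972$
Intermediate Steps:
$M = \frac{2 \sqrt{1995}}{5}$ ($M = \frac{\sqrt{3888 + 4092}}{5} = \frac{\sqrt{7980}}{5} = \frac{2 \sqrt{1995}}{5} \approx 17.866$)
$\frac{47478 + M}{31793 + F{\left(-74 \right)}} = \frac{47478 + \frac{2 \sqrt{1995}}{5}}{31793 - 70} = \frac{47478 + \frac{2 \sqrt{1995}}{5}}{31723} = \left(47478 + \frac{2 \sqrt{1995}}{5}\right) \frac{1}{31723} = \frac{47478}{31723} + \frac{2 \sqrt{1995}}{158615}$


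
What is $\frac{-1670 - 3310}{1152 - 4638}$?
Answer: $\frac{10}{7} \approx 1.4286$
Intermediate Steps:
$\frac{-1670 - 3310}{1152 - 4638} = - \frac{4980}{-3486} = \left(-4980\right) \left(- \frac{1}{3486}\right) = \frac{10}{7}$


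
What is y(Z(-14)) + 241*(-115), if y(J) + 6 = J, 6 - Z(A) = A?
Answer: -27701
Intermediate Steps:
Z(A) = 6 - A
y(J) = -6 + J
y(Z(-14)) + 241*(-115) = (-6 + (6 - 1*(-14))) + 241*(-115) = (-6 + (6 + 14)) - 27715 = (-6 + 20) - 27715 = 14 - 27715 = -27701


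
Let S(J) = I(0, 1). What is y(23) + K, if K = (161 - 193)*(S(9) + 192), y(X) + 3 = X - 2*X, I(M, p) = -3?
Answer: -6074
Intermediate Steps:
S(J) = -3
y(X) = -3 - X (y(X) = -3 + (X - 2*X) = -3 - X)
K = -6048 (K = (161 - 193)*(-3 + 192) = -32*189 = -6048)
y(23) + K = (-3 - 1*23) - 6048 = (-3 - 23) - 6048 = -26 - 6048 = -6074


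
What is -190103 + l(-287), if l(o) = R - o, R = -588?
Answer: -190404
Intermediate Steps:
l(o) = -588 - o
-190103 + l(-287) = -190103 + (-588 - 1*(-287)) = -190103 + (-588 + 287) = -190103 - 301 = -190404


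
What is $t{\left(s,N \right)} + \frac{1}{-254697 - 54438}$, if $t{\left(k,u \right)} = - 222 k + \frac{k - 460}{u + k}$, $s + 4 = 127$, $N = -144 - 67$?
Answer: $- \frac{742724968873}{27203880} \approx -27302.0$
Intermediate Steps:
$N = -211$ ($N = -144 - 67 = -211$)
$s = 123$ ($s = -4 + 127 = 123$)
$t{\left(k,u \right)} = - 222 k + \frac{-460 + k}{k + u}$
$t{\left(s,N \right)} + \frac{1}{-254697 - 54438} = \frac{-460 + 123 - 222 \cdot 123^{2} - 27306 \left(-211\right)}{123 - 211} + \frac{1}{-254697 - 54438} = \frac{-460 + 123 - 3358638 + 5761566}{-88} + \frac{1}{-309135} = - \frac{-460 + 123 - 3358638 + 5761566}{88} - \frac{1}{309135} = \left(- \frac{1}{88}\right) 2402591 - \frac{1}{309135} = - \frac{2402591}{88} - \frac{1}{309135} = - \frac{742724968873}{27203880}$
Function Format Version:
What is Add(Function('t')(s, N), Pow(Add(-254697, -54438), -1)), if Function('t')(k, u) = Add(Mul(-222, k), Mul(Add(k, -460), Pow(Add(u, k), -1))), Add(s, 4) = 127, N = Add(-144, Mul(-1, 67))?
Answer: Rational(-742724968873, 27203880) ≈ -27302.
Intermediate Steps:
N = -211 (N = Add(-144, -67) = -211)
s = 123 (s = Add(-4, 127) = 123)
Function('t')(k, u) = Add(Mul(-222, k), Mul(Pow(Add(k, u), -1), Add(-460, k))) (Function('t')(k, u) = Add(Mul(-222, k), Mul(Add(-460, k), Pow(Add(k, u), -1))) = Add(Mul(-222, k), Mul(Pow(Add(k, u), -1), Add(-460, k))))
Add(Function('t')(s, N), Pow(Add(-254697, -54438), -1)) = Add(Mul(Pow(Add(123, -211), -1), Add(-460, 123, Mul(-222, Pow(123, 2)), Mul(-222, 123, -211))), Pow(Add(-254697, -54438), -1)) = Add(Mul(Pow(-88, -1), Add(-460, 123, Mul(-222, 15129), 5761566)), Pow(-309135, -1)) = Add(Mul(Rational(-1, 88), Add(-460, 123, -3358638, 5761566)), Rational(-1, 309135)) = Add(Mul(Rational(-1, 88), 2402591), Rational(-1, 309135)) = Add(Rational(-2402591, 88), Rational(-1, 309135)) = Rational(-742724968873, 27203880)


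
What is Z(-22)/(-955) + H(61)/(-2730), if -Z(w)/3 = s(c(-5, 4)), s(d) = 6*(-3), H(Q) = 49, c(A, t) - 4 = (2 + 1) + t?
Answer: -5549/74490 ≈ -0.074493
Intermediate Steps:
c(A, t) = 7 + t (c(A, t) = 4 + ((2 + 1) + t) = 4 + (3 + t) = 7 + t)
s(d) = -18
Z(w) = 54 (Z(w) = -3*(-18) = 54)
Z(-22)/(-955) + H(61)/(-2730) = 54/(-955) + 49/(-2730) = 54*(-1/955) + 49*(-1/2730) = -54/955 - 7/390 = -5549/74490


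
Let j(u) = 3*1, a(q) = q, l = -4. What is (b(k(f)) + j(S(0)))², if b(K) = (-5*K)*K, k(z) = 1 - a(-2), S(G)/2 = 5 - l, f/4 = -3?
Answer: 1764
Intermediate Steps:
f = -12 (f = 4*(-3) = -12)
S(G) = 18 (S(G) = 2*(5 - 1*(-4)) = 2*(5 + 4) = 2*9 = 18)
j(u) = 3
k(z) = 3 (k(z) = 1 - 1*(-2) = 1 + 2 = 3)
b(K) = -5*K²
(b(k(f)) + j(S(0)))² = (-5*3² + 3)² = (-5*9 + 3)² = (-45 + 3)² = (-42)² = 1764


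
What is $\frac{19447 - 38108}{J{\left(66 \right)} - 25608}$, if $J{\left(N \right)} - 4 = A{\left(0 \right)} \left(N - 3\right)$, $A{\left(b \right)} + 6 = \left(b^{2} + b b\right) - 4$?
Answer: $\frac{18661}{26234} \approx 0.71133$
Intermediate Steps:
$A{\left(b \right)} = -10 + 2 b^{2}$ ($A{\left(b \right)} = -6 - \left(4 - b^{2} - b b\right) = -6 + \left(\left(b^{2} + b^{2}\right) - 4\right) = -6 + \left(2 b^{2} - 4\right) = -6 + \left(-4 + 2 b^{2}\right) = -10 + 2 b^{2}$)
$J{\left(N \right)} = 34 - 10 N$ ($J{\left(N \right)} = 4 + \left(-10 + 2 \cdot 0^{2}\right) \left(N - 3\right) = 4 + \left(-10 + 2 \cdot 0\right) \left(-3 + N\right) = 4 + \left(-10 + 0\right) \left(-3 + N\right) = 4 - 10 \left(-3 + N\right) = 4 - \left(-30 + 10 N\right) = 34 - 10 N$)
$\frac{19447 - 38108}{J{\left(66 \right)} - 25608} = \frac{19447 - 38108}{\left(34 - 660\right) - 25608} = - \frac{18661}{\left(34 - 660\right) - 25608} = - \frac{18661}{-626 - 25608} = - \frac{18661}{-26234} = \left(-18661\right) \left(- \frac{1}{26234}\right) = \frac{18661}{26234}$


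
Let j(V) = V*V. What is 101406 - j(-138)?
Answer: 82362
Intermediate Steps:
j(V) = V**2
101406 - j(-138) = 101406 - 1*(-138)**2 = 101406 - 1*19044 = 101406 - 19044 = 82362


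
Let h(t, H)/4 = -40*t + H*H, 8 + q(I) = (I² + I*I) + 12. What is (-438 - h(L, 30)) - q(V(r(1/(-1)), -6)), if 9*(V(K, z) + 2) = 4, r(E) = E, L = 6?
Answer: -250034/81 ≈ -3086.8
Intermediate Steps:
V(K, z) = -14/9 (V(K, z) = -2 + (⅑)*4 = -2 + 4/9 = -14/9)
q(I) = 4 + 2*I² (q(I) = -8 + ((I² + I*I) + 12) = -8 + ((I² + I²) + 12) = -8 + (2*I² + 12) = -8 + (12 + 2*I²) = 4 + 2*I²)
h(t, H) = -160*t + 4*H² (h(t, H) = 4*(-40*t + H*H) = 4*(-40*t + H²) = 4*(H² - 40*t) = -160*t + 4*H²)
(-438 - h(L, 30)) - q(V(r(1/(-1)), -6)) = (-438 - (-160*6 + 4*30²)) - (4 + 2*(-14/9)²) = (-438 - (-960 + 4*900)) - (4 + 2*(196/81)) = (-438 - (-960 + 3600)) - (4 + 392/81) = (-438 - 1*2640) - 1*716/81 = (-438 - 2640) - 716/81 = -3078 - 716/81 = -250034/81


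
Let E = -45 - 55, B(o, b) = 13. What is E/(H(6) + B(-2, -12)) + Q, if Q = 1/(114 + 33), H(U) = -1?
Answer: -408/49 ≈ -8.3265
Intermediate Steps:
E = -100
Q = 1/147 ≈ 0.0068027
E/(H(6) + B(-2, -12)) + Q = -100/(-1 + 13) + 1/147 = -100/12 + 1/147 = (1/12)*(-100) + 1/147 = -25/3 + 1/147 = -408/49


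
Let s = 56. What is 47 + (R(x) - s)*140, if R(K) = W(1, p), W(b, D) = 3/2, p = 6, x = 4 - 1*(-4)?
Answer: -7583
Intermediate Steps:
x = 8 (x = 4 + 4 = 8)
W(b, D) = 3/2 (W(b, D) = 3*(½) = 3/2)
R(K) = 3/2
47 + (R(x) - s)*140 = 47 + (3/2 - 1*56)*140 = 47 + (3/2 - 56)*140 = 47 - 109/2*140 = 47 - 7630 = -7583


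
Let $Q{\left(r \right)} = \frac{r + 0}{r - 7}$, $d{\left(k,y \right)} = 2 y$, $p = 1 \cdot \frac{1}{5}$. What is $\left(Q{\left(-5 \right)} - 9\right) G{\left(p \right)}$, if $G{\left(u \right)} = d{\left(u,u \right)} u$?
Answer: $- \frac{103}{150} \approx -0.68667$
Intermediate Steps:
$p = \frac{1}{5}$ ($p = 1 \cdot \frac{1}{5} = \frac{1}{5} \approx 0.2$)
$Q{\left(r \right)} = \frac{r}{-7 + r}$
$G{\left(u \right)} = 2 u^{2}$ ($G{\left(u \right)} = 2 u u = 2 u^{2}$)
$\left(Q{\left(-5 \right)} - 9\right) G{\left(p \right)} = \left(- \frac{5}{-7 - 5} - 9\right) \frac{2}{25} = \left(- \frac{5}{-12} - 9\right) 2 \cdot \frac{1}{25} = \left(\left(-5\right) \left(- \frac{1}{12}\right) - 9\right) \frac{2}{25} = \left(\frac{5}{12} - 9\right) \frac{2}{25} = \left(- \frac{103}{12}\right) \frac{2}{25} = - \frac{103}{150}$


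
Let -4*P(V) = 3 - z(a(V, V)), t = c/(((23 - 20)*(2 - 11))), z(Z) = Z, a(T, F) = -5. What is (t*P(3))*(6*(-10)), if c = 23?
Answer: -920/9 ≈ -102.22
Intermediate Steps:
t = -23/27 (t = 23/(((23 - 20)*(2 - 11))) = 23/((3*(-9))) = 23/(-27) = 23*(-1/27) = -23/27 ≈ -0.85185)
P(V) = -2 (P(V) = -(3 - 1*(-5))/4 = -(3 + 5)/4 = -¼*8 = -2)
(t*P(3))*(6*(-10)) = (-23/27*(-2))*(6*(-10)) = (46/27)*(-60) = -920/9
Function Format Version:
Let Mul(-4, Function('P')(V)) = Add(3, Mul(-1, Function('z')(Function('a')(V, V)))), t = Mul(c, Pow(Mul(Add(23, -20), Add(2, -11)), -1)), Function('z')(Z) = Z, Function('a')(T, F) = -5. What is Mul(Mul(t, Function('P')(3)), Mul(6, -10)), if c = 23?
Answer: Rational(-920, 9) ≈ -102.22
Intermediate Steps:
t = Rational(-23, 27) (t = Mul(23, Pow(Mul(Add(23, -20), Add(2, -11)), -1)) = Mul(23, Pow(Mul(3, -9), -1)) = Mul(23, Pow(-27, -1)) = Mul(23, Rational(-1, 27)) = Rational(-23, 27) ≈ -0.85185)
Function('P')(V) = -2 (Function('P')(V) = Mul(Rational(-1, 4), Add(3, Mul(-1, -5))) = Mul(Rational(-1, 4), Add(3, 5)) = Mul(Rational(-1, 4), 8) = -2)
Mul(Mul(t, Function('P')(3)), Mul(6, -10)) = Mul(Mul(Rational(-23, 27), -2), Mul(6, -10)) = Mul(Rational(46, 27), -60) = Rational(-920, 9)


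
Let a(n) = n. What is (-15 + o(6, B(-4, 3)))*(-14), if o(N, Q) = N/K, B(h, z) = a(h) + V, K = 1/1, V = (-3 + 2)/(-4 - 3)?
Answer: 126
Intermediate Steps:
V = 1/7 (V = -1/(-7) = -1*(-1/7) = 1/7 ≈ 0.14286)
K = 1
B(h, z) = 1/7 + h (B(h, z) = h + 1/7 = 1/7 + h)
o(N, Q) = N (o(N, Q) = N/1 = N*1 = N)
(-15 + o(6, B(-4, 3)))*(-14) = (-15 + 6)*(-14) = -9*(-14) = 126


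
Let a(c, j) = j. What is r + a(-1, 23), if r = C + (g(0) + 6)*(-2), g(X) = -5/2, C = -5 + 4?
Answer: 15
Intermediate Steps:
C = -1
g(X) = -5/2 (g(X) = -5*1/2 = -5/2)
r = -8 (r = -1 + (-5/2 + 6)*(-2) = -1 + (7/2)*(-2) = -1 - 7 = -8)
r + a(-1, 23) = -8 + 23 = 15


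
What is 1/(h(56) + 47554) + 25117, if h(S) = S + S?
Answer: 1197226923/47666 ≈ 25117.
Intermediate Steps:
h(S) = 2*S
1/(h(56) + 47554) + 25117 = 1/(2*56 + 47554) + 25117 = 1/(112 + 47554) + 25117 = 1/47666 + 25117 = 1197226923/47666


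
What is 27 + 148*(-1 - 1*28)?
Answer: -4265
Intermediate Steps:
27 + 148*(-1 - 1*28) = 27 + 148*(-1 - 28) = 27 + 148*(-29) = 27 - 4292 = -4265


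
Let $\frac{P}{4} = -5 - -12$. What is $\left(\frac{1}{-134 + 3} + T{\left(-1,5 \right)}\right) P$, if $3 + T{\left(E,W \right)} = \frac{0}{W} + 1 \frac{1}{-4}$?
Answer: $- \frac{11949}{131} \approx -91.214$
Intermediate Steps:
$P = 28$ ($P = 4 \left(-5 - -12\right) = 4 \left(-5 + 12\right) = 4 \cdot 7 = 28$)
$T{\left(E,W \right)} = - \frac{13}{4}$ ($T{\left(E,W \right)} = -3 + \left(\frac{0}{W} + 1 \frac{1}{-4}\right) = -3 + \left(0 + 1 \left(- \frac{1}{4}\right)\right) = -3 + \left(0 - \frac{1}{4}\right) = -3 - \frac{1}{4} = - \frac{13}{4}$)
$\left(\frac{1}{-134 + 3} + T{\left(-1,5 \right)}\right) P = \left(\frac{1}{-134 + 3} - \frac{13}{4}\right) 28 = \left(\frac{1}{-131} - \frac{13}{4}\right) 28 = \left(- \frac{1}{131} - \frac{13}{4}\right) 28 = \left(- \frac{1707}{524}\right) 28 = - \frac{11949}{131}$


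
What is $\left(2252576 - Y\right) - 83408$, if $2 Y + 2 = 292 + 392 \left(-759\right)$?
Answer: $2317787$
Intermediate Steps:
$Y = -148619$ ($Y = -1 + \frac{292 + 392 \left(-759\right)}{2} = -1 + \frac{292 - 297528}{2} = -1 + \frac{1}{2} \left(-297236\right) = -1 - 148618 = -148619$)
$\left(2252576 - Y\right) - 83408 = \left(2252576 - -148619\right) - 83408 = \left(2252576 + 148619\right) - 83408 = 2401195 - 83408 = 2317787$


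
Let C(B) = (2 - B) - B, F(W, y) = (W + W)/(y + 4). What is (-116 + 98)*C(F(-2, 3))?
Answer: -396/7 ≈ -56.571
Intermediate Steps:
F(W, y) = 2*W/(4 + y) (F(W, y) = (2*W)/(4 + y) = 2*W/(4 + y))
C(B) = 2 - 2*B
(-116 + 98)*C(F(-2, 3)) = (-116 + 98)*(2 - 4*(-2)/(4 + 3)) = -18*(2 - 4*(-2)/7) = -18*(2 - 2*(-4/7)) = -18*(2 + 8/7) = -18*22/7 = -396/7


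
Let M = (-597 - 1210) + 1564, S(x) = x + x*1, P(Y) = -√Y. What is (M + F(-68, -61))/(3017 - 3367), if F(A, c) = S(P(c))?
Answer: 243/350 + I*√61/175 ≈ 0.69429 + 0.04463*I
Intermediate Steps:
S(x) = 2*x (S(x) = x + x = 2*x)
F(A, c) = -2*√c (F(A, c) = 2*(-√c) = -2*√c)
M = -243 (M = -1807 + 1564 = -243)
(M + F(-68, -61))/(3017 - 3367) = (-243 - 2*I*√61)/(3017 - 3367) = (-243 - 2*I*√61)/(-350) = (-243 - 2*I*√61)*(-1/350) = 243/350 + I*√61/175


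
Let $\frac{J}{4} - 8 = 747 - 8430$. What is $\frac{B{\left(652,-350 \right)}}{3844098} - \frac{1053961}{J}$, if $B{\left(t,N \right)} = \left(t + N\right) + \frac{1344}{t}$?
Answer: $\frac{330200404609207}{9618125400900} \approx 34.331$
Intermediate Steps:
$B{\left(t,N \right)} = N + t + \frac{1344}{t}$ ($B{\left(t,N \right)} = \left(N + t\right) + \frac{1344}{t} = N + t + \frac{1344}{t}$)
$J = -30700$ ($J = 32 + 4 \left(747 - 8430\right) = 32 + 4 \left(-7683\right) = 32 - 30732 = -30700$)
$\frac{B{\left(652,-350 \right)}}{3844098} - \frac{1053961}{J} = \frac{-350 + 652 + \frac{1344}{652}}{3844098} - \frac{1053961}{-30700} = \left(-350 + 652 + 1344 \cdot \frac{1}{652}\right) \frac{1}{3844098} - - \frac{1053961}{30700} = \left(-350 + 652 + \frac{336}{163}\right) \frac{1}{3844098} + \frac{1053961}{30700} = \frac{49562}{163} \cdot \frac{1}{3844098} + \frac{1053961}{30700} = \frac{24781}{313293987} + \frac{1053961}{30700} = \frac{330200404609207}{9618125400900}$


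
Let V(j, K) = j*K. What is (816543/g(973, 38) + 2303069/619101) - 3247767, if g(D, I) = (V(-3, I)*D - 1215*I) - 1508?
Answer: -24530499518008511/7553032200 ≈ -3.2478e+6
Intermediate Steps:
V(j, K) = K*j
g(D, I) = -1508 - 1215*I - 3*D*I (g(D, I) = ((I*(-3))*D - 1215*I) - 1508 = ((-3*I)*D - 1215*I) - 1508 = (-3*D*I - 1215*I) - 1508 = (-1215*I - 3*D*I) - 1508 = -1508 - 1215*I - 3*D*I)
(816543/g(973, 38) + 2303069/619101) - 3247767 = (816543/(-1508 - 1215*38 - 3*973*38) + 2303069/619101) - 3247767 = (816543/(-1508 - 46170 - 110922) + 2303069*(1/619101)) - 3247767 = (816543/(-158600) + 2303069/619101) - 3247767 = (816543*(-1/158600) + 2303069/619101) - 3247767 = (-62811/12200 + 2303069/619101) - 3247767 = -10788911111/7553032200 - 3247767 = -24530499518008511/7553032200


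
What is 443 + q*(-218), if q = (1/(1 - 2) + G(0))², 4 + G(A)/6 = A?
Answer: -135807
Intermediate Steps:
G(A) = -24 + 6*A
q = 625 (q = (1/(1 - 2) + (-24 + 6*0))² = (1/(-1) + (-24 + 0))² = (-1 - 24)² = (-25)² = 625)
443 + q*(-218) = 443 + 625*(-218) = 443 - 136250 = -135807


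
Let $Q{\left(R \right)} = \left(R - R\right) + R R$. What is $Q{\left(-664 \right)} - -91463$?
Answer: $532359$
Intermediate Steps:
$Q{\left(R \right)} = R^{2}$ ($Q{\left(R \right)} = 0 + R^{2} = R^{2}$)
$Q{\left(-664 \right)} - -91463 = \left(-664\right)^{2} - -91463 = 440896 + 91463 = 532359$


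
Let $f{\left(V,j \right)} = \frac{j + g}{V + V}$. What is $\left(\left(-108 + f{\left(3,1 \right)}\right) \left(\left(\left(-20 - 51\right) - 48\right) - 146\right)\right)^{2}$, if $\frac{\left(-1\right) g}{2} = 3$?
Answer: $\frac{29944572025}{36} \approx 8.3179 \cdot 10^{8}$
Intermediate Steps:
$g = -6$ ($g = \left(-2\right) 3 = -6$)
$f{\left(V,j \right)} = \frac{-6 + j}{2 V}$ ($f{\left(V,j \right)} = \frac{j - 6}{V + V} = \frac{-6 + j}{2 V}$)
$\left(\left(-108 + f{\left(3,1 \right)}\right) \left(\left(\left(-20 - 51\right) - 48\right) - 146\right)\right)^{2} = \left(\left(-108 + \frac{-6 + 1}{2 \cdot 3}\right) \left(\left(\left(-20 - 51\right) - 48\right) - 146\right)\right)^{2} = \left(\left(-108 + \frac{1}{2} \cdot \frac{1}{3} \left(-5\right)\right) \left(\left(-71 - 48\right) - 146\right)\right)^{2} = \left(\left(-108 - \frac{5}{6}\right) \left(-119 - 146\right)\right)^{2} = \left(\left(- \frac{653}{6}\right) \left(-265\right)\right)^{2} = \left(\frac{173045}{6}\right)^{2} = \frac{29944572025}{36}$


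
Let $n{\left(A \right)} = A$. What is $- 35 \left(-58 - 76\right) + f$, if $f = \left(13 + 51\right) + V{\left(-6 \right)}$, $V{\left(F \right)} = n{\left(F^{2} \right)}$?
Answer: $4790$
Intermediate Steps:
$V{\left(F \right)} = F^{2}$
$f = 100$ ($f = \left(13 + 51\right) + \left(-6\right)^{2} = 64 + 36 = 100$)
$- 35 \left(-58 - 76\right) + f = - 35 \left(-58 - 76\right) + 100 = \left(-35\right) \left(-134\right) + 100 = 4690 + 100 = 4790$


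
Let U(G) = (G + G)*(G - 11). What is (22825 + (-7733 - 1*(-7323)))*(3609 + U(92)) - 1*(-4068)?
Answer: 414972963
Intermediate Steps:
U(G) = 2*G*(-11 + G) (U(G) = (2*G)*(-11 + G) = 2*G*(-11 + G))
(22825 + (-7733 - 1*(-7323)))*(3609 + U(92)) - 1*(-4068) = (22825 + (-7733 - 1*(-7323)))*(3609 + 2*92*(-11 + 92)) - 1*(-4068) = (22825 + (-7733 + 7323))*(3609 + 2*92*81) + 4068 = (22825 - 410)*(3609 + 14904) + 4068 = 22415*18513 + 4068 = 414968895 + 4068 = 414972963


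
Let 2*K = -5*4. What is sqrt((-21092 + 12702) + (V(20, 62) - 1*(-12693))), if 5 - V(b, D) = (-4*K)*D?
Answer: 2*sqrt(457) ≈ 42.755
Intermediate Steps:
K = -10 (K = (-5*4)/2 = (1/2)*(-20) = -10)
V(b, D) = 5 - 40*D (V(b, D) = 5 - (-4*(-10))*D = 5 - 40*D)
sqrt((-21092 + 12702) + (V(20, 62) - 1*(-12693))) = sqrt((-21092 + 12702) + ((5 - 40*62) - 1*(-12693))) = sqrt(-8390 + ((5 - 2480) + 12693)) = sqrt(-8390 + (-2475 + 12693)) = sqrt(-8390 + 10218) = sqrt(1828) = 2*sqrt(457)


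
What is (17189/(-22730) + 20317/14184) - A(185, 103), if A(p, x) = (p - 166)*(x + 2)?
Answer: -321487315883/161201160 ≈ -1994.3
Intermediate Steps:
A(p, x) = (-166 + p)*(2 + x)
(17189/(-22730) + 20317/14184) - A(185, 103) = (17189/(-22730) + 20317/14184) - (-332 - 166*103 + 2*185 + 185*103) = (17189*(-1/22730) + 20317*(1/14184)) - (-332 - 17098 + 370 + 19055) = (-17189/22730 + 20317/14184) - 1*1995 = 108998317/161201160 - 1995 = -321487315883/161201160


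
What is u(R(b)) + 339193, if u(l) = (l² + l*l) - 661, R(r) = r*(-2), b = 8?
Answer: 339044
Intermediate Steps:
R(r) = -2*r
u(l) = -661 + 2*l² (u(l) = (l² + l²) - 661 = 2*l² - 661 = -661 + 2*l²)
u(R(b)) + 339193 = (-661 + 2*(-2*8)²) + 339193 = (-661 + 2*(-16)²) + 339193 = (-661 + 2*256) + 339193 = (-661 + 512) + 339193 = -149 + 339193 = 339044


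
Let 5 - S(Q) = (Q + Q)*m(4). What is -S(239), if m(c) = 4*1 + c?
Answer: 3819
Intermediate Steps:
m(c) = 4 + c
S(Q) = 5 - 16*Q (S(Q) = 5 - (Q + Q)*(4 + 4) = 5 - 2*Q*8 = 5 - 16*Q)
-S(239) = -(5 - 16*239) = -(5 - 3824) = -1*(-3819) = 3819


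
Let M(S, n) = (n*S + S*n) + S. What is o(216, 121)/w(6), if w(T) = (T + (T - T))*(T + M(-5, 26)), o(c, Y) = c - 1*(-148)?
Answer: -26/111 ≈ -0.23423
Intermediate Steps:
o(c, Y) = 148 + c (o(c, Y) = c + 148 = 148 + c)
M(S, n) = S + 2*S*n (M(S, n) = (S*n + S*n) + S = 2*S*n + S = S + 2*S*n)
w(T) = T*(-265 + T) (w(T) = (T + (T - T))*(T - 5*(1 + 2*26)) = (T + 0)*(T - 5*(1 + 52)) = T*(T - 5*53) = T*(T - 265) = T*(-265 + T))
o(216, 121)/w(6) = (148 + 216)/((6*(-265 + 6))) = 364/((6*(-259))) = 364/(-1554) = 364*(-1/1554) = -26/111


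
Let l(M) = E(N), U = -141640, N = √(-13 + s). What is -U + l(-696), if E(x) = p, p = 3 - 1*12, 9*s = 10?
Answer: 141631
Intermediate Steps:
s = 10/9 (s = (⅑)*10 = 10/9 ≈ 1.1111)
N = I*√107/3 (N = √(-13 + 10/9) = √(-107/9) = I*√107/3 ≈ 3.448*I)
p = -9 (p = 3 - 12 = -9)
E(x) = -9
l(M) = -9
-U + l(-696) = -1*(-141640) - 9 = 141640 - 9 = 141631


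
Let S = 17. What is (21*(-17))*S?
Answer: -6069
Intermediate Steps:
(21*(-17))*S = (21*(-17))*17 = -357*17 = -6069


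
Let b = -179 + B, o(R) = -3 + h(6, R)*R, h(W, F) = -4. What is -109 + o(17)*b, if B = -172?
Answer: 24812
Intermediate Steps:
o(R) = -3 - 4*R
b = -351 (b = -179 - 172 = -351)
-109 + o(17)*b = -109 + (-3 - 4*17)*(-351) = -109 + (-3 - 68)*(-351) = -109 - 71*(-351) = -109 + 24921 = 24812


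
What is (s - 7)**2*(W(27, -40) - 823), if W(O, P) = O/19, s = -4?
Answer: -1888810/19 ≈ -99411.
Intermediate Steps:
W(O, P) = O/19 (W(O, P) = O*(1/19) = O/19)
(s - 7)**2*(W(27, -40) - 823) = (-4 - 7)**2*((1/19)*27 - 823) = (-11)**2*(27/19 - 823) = 121*(-15610/19) = -1888810/19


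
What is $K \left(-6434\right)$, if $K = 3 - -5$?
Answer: $-51472$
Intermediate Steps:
$K = 8$ ($K = 3 + 5 = 8$)
$K \left(-6434\right) = 8 \left(-6434\right) = -51472$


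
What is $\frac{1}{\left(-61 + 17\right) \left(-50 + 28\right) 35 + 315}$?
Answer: $\frac{1}{34195} \approx 2.9244 \cdot 10^{-5}$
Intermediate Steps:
$\frac{1}{\left(-61 + 17\right) \left(-50 + 28\right) 35 + 315} = \frac{1}{\left(-44\right) \left(-22\right) 35 + 315} = \frac{1}{968 \cdot 35 + 315} = \frac{1}{33880 + 315} = \frac{1}{34195}$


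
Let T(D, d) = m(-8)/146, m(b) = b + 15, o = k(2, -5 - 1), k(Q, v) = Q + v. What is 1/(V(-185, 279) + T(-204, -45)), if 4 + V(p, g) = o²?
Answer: 146/1759 ≈ 0.083002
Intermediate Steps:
o = -4 (o = 2 + (-5 - 1) = 2 - 6 = -4)
V(p, g) = 12 (V(p, g) = -4 + (-4)² = -4 + 16 = 12)
m(b) = 15 + b
T(D, d) = 7/146 (T(D, d) = (15 - 8)/146 = 7*(1/146) = 7/146)
1/(V(-185, 279) + T(-204, -45)) = 1/(12 + 7/146) = 1/(1759/146) = 146/1759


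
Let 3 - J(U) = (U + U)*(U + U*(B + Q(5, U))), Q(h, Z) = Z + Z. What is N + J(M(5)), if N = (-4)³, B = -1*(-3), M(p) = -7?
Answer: 919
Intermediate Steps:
Q(h, Z) = 2*Z
B = 3
N = -64
J(U) = 3 - 2*U*(U + U*(3 + 2*U)) (J(U) = 3 - (U + U)*(U + U*(3 + 2*U)) = 3 - 2*U*(U + U*(3 + 2*U)))
N + J(M(5)) = -64 + (3 - 8*(-7)² - 4*(-7)³) = -64 + (3 - 8*49 - 4*(-343)) = -64 + (3 - 392 + 1372) = -64 + 983 = 919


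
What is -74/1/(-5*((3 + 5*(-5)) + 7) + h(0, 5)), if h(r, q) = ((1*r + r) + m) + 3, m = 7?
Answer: -6290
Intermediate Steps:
h(r, q) = 10 + 2*r (h(r, q) = ((1*r + r) + 7) + 3 = ((r + r) + 7) + 3 = (2*r + 7) + 3 = (7 + 2*r) + 3 = 10 + 2*r)
-74/1/(-5*((3 + 5*(-5)) + 7) + h(0, 5)) = -74/1/(-5*((3 + 5*(-5)) + 7) + (10 + 2*0)) = -74/1/(-5*((3 - 25) + 7) + (10 + 0)) = -74/1/(-5*(-22 + 7) + 10) = -74/1/(-5*(-15) + 10) = -74/1/(75 + 10) = -74/1/85 = -74/(1/85) = 85*(-74) = -6290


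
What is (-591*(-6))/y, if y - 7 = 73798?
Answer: 3546/73805 ≈ 0.048046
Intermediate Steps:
y = 73805 (y = 7 + 73798 = 73805)
(-591*(-6))/y = -591*(-6)/73805 = 3546*(1/73805) = 3546/73805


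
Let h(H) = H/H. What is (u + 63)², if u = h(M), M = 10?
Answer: 4096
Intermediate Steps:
h(H) = 1
u = 1
(u + 63)² = (1 + 63)² = 64² = 4096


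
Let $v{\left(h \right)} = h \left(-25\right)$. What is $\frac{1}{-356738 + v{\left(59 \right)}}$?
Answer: $- \frac{1}{358213} \approx -2.7916 \cdot 10^{-6}$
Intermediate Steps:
$v{\left(h \right)} = - 25 h$
$\frac{1}{-356738 + v{\left(59 \right)}} = \frac{1}{-356738 - 1475} = \frac{1}{-358213} = - \frac{1}{358213}$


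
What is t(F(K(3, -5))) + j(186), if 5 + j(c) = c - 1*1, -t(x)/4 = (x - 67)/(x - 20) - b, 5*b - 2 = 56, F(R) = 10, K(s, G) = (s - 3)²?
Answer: 1018/5 ≈ 203.60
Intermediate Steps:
K(s, G) = (-3 + s)²
b = 58/5 (b = ⅖ + (⅕)*56 = ⅖ + 56/5 = 58/5 ≈ 11.600)
t(x) = 232/5 - 4*(-67 + x)/(-20 + x) (t(x) = -4*((x - 67)/(x - 20) - 1*58/5) = -4*((-67 + x)/(-20 + x) - 58/5) = -4*(-58/5 + (-67 + x)/(-20 + x)) = 232/5 - 4*(-67 + x)/(-20 + x))
j(c) = -6 + c (j(c) = -5 + (c - 1*1) = -5 + (c - 1) = -5 + (-1 + c) = -6 + c)
t(F(K(3, -5))) + j(186) = 4*(-825 + 53*10)/(5*(-20 + 10)) + (-6 + 186) = (⅘)*(-825 + 530)/(-10) + 180 = (⅘)*(-⅒)*(-295) + 180 = 118/5 + 180 = 1018/5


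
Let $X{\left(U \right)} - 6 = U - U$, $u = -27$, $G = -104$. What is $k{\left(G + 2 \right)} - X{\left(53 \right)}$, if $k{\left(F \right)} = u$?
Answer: $-33$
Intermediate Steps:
$X{\left(U \right)} = 6$ ($X{\left(U \right)} = 6 + \left(U - U\right) = 6 + 0 = 6$)
$k{\left(F \right)} = -27$
$k{\left(G + 2 \right)} - X{\left(53 \right)} = -27 - 6 = -33$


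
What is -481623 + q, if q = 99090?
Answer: -382533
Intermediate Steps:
-481623 + q = -481623 + 99090 = -382533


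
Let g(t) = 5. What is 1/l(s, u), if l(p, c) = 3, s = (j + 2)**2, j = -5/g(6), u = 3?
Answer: 1/3 ≈ 0.33333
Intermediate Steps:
j = -1 (j = -5/5 = -5*1/5 = -1)
s = 1 (s = (-1 + 2)**2 = 1**2 = 1)
1/l(s, u) = 1/3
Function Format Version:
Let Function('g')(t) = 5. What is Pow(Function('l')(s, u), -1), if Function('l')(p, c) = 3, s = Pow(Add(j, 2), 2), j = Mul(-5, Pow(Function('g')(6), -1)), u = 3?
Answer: Rational(1, 3) ≈ 0.33333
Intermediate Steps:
j = -1 (j = Mul(-5, Pow(5, -1)) = Mul(-5, Rational(1, 5)) = -1)
s = 1 (s = Pow(Add(-1, 2), 2) = Pow(1, 2) = 1)
Pow(Function('l')(s, u), -1) = Pow(3, -1) = Rational(1, 3)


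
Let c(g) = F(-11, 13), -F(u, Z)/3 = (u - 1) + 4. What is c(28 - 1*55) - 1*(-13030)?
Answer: 13054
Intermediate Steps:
F(u, Z) = -9 - 3*u (F(u, Z) = -3*((u - 1) + 4) = -3*((-1 + u) + 4) = -3*(3 + u) = -9 - 3*u)
c(g) = 24 (c(g) = -9 - 3*(-11) = -9 + 33 = 24)
c(28 - 1*55) - 1*(-13030) = 24 - 1*(-13030) = 24 + 13030 = 13054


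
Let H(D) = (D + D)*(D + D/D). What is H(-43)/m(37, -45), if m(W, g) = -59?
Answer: -3612/59 ≈ -61.220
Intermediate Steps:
H(D) = 2*D*(1 + D) (H(D) = (2*D)*(D + 1) = (2*D)*(1 + D) = 2*D*(1 + D))
H(-43)/m(37, -45) = (2*(-43)*(1 - 43))/(-59) = (2*(-43)*(-42))*(-1/59) = 3612*(-1/59) = -3612/59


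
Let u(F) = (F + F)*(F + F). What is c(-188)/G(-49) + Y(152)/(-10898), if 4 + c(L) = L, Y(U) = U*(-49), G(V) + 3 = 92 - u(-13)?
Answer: 3232196/3198563 ≈ 1.0105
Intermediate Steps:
u(F) = 4*F² (u(F) = (2*F)*(2*F) = 4*F²)
G(V) = -587 (G(V) = -3 + (92 - 4*(-13)²) = -3 + (92 - 4*169) = -3 + (92 - 1*676) = -3 + (92 - 676) = -3 - 584 = -587)
Y(U) = -49*U
c(L) = -4 + L
c(-188)/G(-49) + Y(152)/(-10898) = (-4 - 188)/(-587) - 49*152/(-10898) = -192*(-1/587) - 7448*(-1/10898) = 192/587 + 3724/5449 = 3232196/3198563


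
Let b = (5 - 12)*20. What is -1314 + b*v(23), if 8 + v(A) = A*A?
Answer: -74254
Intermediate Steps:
v(A) = -8 + A**2 (v(A) = -8 + A*A = -8 + A**2)
b = -140 (b = -7*20 = -140)
-1314 + b*v(23) = -1314 - 140*(-8 + 23**2) = -1314 - 140*(-8 + 529) = -1314 - 140*521 = -1314 - 72940 = -74254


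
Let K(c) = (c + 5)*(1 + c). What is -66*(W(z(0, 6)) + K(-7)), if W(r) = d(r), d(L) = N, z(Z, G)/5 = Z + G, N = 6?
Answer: -1188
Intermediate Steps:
z(Z, G) = 5*G + 5*Z (z(Z, G) = 5*(Z + G) = 5*(G + Z) = 5*G + 5*Z)
d(L) = 6
K(c) = (1 + c)*(5 + c) (K(c) = (5 + c)*(1 + c) = (1 + c)*(5 + c))
W(r) = 6
-66*(W(z(0, 6)) + K(-7)) = -66*(6 + (5 + (-7)² + 6*(-7))) = -66*(6 + (5 + 49 - 42)) = -66*(6 + 12) = -66*18 = -1188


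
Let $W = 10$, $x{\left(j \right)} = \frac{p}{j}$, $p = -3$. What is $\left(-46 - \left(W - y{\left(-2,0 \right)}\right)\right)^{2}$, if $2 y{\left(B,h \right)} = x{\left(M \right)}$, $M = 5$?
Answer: $\frac{316969}{100} \approx 3169.7$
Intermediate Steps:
$x{\left(j \right)} = - \frac{3}{j}$
$y{\left(B,h \right)} = - \frac{3}{10}$ ($y{\left(B,h \right)} = \frac{\left(-3\right) \frac{1}{5}}{2} = \frac{1}{2} \left(- \frac{3}{5}\right) = - \frac{3}{10}$)
$\left(-46 - \left(W - y{\left(-2,0 \right)}\right)\right)^{2} = \left(-46 - \frac{103}{10}\right)^{2} = \left(- \frac{563}{10}\right)^{2} = \frac{316969}{100}$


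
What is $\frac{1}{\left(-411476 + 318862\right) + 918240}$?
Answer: $\frac{1}{825626} \approx 1.2112 \cdot 10^{-6}$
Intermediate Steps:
$\frac{1}{\left(-411476 + 318862\right) + 918240} = \frac{1}{-92614 + 918240} = \frac{1}{825626}$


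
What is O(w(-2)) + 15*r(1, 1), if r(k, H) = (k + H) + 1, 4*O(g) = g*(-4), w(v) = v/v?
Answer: 44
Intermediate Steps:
w(v) = 1
O(g) = -g (O(g) = (g*(-4))/4 = (-4*g)/4 = -g)
r(k, H) = 1 + H + k (r(k, H) = (H + k) + 1 = 1 + H + k)
O(w(-2)) + 15*r(1, 1) = -1*1 + 15*(1 + 1 + 1) = -1 + 15*3 = -1 + 45 = 44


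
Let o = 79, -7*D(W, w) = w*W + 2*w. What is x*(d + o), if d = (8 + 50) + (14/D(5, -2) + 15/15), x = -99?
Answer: -14355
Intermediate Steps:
D(W, w) = -2*w/7 - W*w/7 (D(W, w) = -(w*W + 2*w)/7 = -(W*w + 2*w)/7 = -(2*w + W*w)/7 = -2*w/7 - W*w/7)
d = 66 (d = (8 + 50) + (14/((-⅐*(-2)*(2 + 5))) + 15/15) = 58 + (14/((-⅐*(-2)*7)) + 15*(1/15)) = 58 + (14/2 + 1) = 58 + (14*(½) + 1) = 58 + (7 + 1) = 58 + 8 = 66)
x*(d + o) = -99*(66 + 79) = -99*145 = -14355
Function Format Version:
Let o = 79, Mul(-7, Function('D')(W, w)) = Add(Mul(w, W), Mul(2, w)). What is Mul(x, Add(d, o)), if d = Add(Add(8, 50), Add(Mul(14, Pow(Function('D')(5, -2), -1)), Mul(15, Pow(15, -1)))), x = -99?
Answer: -14355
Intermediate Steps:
Function('D')(W, w) = Add(Mul(Rational(-2, 7), w), Mul(Rational(-1, 7), W, w)) (Function('D')(W, w) = Mul(Rational(-1, 7), Add(Mul(w, W), Mul(2, w))) = Mul(Rational(-1, 7), Add(Mul(W, w), Mul(2, w))) = Mul(Rational(-1, 7), Add(Mul(2, w), Mul(W, w))) = Add(Mul(Rational(-2, 7), w), Mul(Rational(-1, 7), W, w)))
d = 66 (d = Add(Add(8, 50), Add(Mul(14, Pow(Mul(Rational(-1, 7), -2, Add(2, 5)), -1)), Mul(15, Pow(15, -1)))) = Add(58, Add(Mul(14, Pow(Mul(Rational(-1, 7), -2, 7), -1)), Mul(15, Rational(1, 15)))) = Add(58, Add(Mul(14, Pow(2, -1)), 1)) = Add(58, Add(Mul(14, Rational(1, 2)), 1)) = Add(58, Add(7, 1)) = Add(58, 8) = 66)
Mul(x, Add(d, o)) = Mul(-99, Add(66, 79)) = Mul(-99, 145) = -14355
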